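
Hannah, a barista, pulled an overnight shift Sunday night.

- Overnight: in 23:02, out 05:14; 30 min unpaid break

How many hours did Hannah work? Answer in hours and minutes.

Overnight: 23:02 → midnight = 0 h 58 min; midnight → 05:14 = 5 h 14 min; span 6 h 12 min; less 30 min break → 5 h 42 min

5 h 42 min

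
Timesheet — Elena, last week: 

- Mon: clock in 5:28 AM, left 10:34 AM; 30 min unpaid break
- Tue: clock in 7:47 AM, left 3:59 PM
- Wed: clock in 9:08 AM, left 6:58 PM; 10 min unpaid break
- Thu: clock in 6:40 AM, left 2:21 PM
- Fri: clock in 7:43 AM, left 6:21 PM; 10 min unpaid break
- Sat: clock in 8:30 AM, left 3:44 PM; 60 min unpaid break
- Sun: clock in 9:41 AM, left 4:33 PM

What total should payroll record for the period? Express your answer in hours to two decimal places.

53.72 hours

Mon: 5:28 AM–10:34 AM = 5 h 6 min; less 30 min break → 4 h 36 min
Tue: 7:47 AM–3:59 PM = 8 h 12 min
Wed: 9:08 AM–6:58 PM = 9 h 50 min; less 10 min break → 9 h 40 min
Thu: 6:40 AM–2:21 PM = 7 h 41 min
Fri: 7:43 AM–6:21 PM = 10 h 38 min; less 10 min break → 10 h 28 min
Sat: 8:30 AM–3:44 PM = 7 h 14 min; less 60 min break → 6 h 14 min
Sun: 9:41 AM–4:33 PM = 6 h 52 min
Total: 4 h 36 min + 8 h 12 min + 9 h 40 min + 7 h 41 min + 10 h 28 min + 6 h 14 min + 6 h 52 min = 53 h 43 min.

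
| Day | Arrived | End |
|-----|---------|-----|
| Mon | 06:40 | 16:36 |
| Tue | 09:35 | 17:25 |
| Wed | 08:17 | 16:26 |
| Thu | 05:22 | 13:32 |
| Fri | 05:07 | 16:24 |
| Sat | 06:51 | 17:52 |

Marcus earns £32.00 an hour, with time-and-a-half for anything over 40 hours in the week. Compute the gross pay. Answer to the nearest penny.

Mon: 06:40–16:36 = 9 h 56 min
Tue: 09:35–17:25 = 7 h 50 min
Wed: 08:17–16:26 = 8 h 9 min
Thu: 05:22–13:32 = 8 h 10 min
Fri: 05:07–16:24 = 11 h 17 min
Sat: 06:51–17:52 = 11 h 1 min
Total worked: 56 h 23 min = 3383 min.
Regular 40 h 0 min = 2400 min at £32.00/h; overtime 16 h 23 min = 983 min at £48.00/h.
Pay = (2400 × £32.00 + 983 × £48.00) ÷ 60 = £2066.40.

£2066.40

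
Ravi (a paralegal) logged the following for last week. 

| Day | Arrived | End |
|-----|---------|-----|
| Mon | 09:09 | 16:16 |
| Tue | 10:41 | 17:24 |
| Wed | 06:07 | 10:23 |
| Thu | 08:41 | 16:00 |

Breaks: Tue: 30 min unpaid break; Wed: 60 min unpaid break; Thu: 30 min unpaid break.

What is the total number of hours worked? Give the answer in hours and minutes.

23 h 25 min

Mon: 09:09–16:16 = 7 h 7 min
Tue: 10:41–17:24 = 6 h 43 min; less 30 min break → 6 h 13 min
Wed: 06:07–10:23 = 4 h 16 min; less 60 min break → 3 h 16 min
Thu: 08:41–16:00 = 7 h 19 min; less 30 min break → 6 h 49 min
Total: 7 h 7 min + 6 h 13 min + 3 h 16 min + 6 h 49 min = 23 h 25 min.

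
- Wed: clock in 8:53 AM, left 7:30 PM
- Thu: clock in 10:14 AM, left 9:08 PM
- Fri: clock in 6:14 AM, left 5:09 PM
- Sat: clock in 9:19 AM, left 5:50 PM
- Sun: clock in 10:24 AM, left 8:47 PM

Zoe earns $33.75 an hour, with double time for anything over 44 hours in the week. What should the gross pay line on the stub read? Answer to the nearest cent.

Wed: 8:53 AM–7:30 PM = 10 h 37 min
Thu: 10:14 AM–9:08 PM = 10 h 54 min
Fri: 6:14 AM–5:09 PM = 10 h 55 min
Sat: 9:19 AM–5:50 PM = 8 h 31 min
Sun: 10:24 AM–8:47 PM = 10 h 23 min
Total worked: 51 h 20 min = 3080 min.
Regular 44 h 0 min = 2640 min at $33.75/h; overtime 7 h 20 min = 440 min at $67.50/h.
Pay = (2640 × $33.75 + 440 × $67.50) ÷ 60 = $1980.00.

$1980.00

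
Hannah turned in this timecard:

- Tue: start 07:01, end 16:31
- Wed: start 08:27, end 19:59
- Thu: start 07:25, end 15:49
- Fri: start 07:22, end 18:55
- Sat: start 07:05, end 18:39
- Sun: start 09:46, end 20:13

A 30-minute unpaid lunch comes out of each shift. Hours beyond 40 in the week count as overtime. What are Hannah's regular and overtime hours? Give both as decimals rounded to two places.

Tue: 07:01–16:31 = 9 h 30 min; less 30 min break → 9 h 0 min
Wed: 08:27–19:59 = 11 h 32 min; less 30 min break → 11 h 2 min
Thu: 07:25–15:49 = 8 h 24 min; less 30 min break → 7 h 54 min
Fri: 07:22–18:55 = 11 h 33 min; less 30 min break → 11 h 3 min
Sat: 07:05–18:39 = 11 h 34 min; less 30 min break → 11 h 4 min
Sun: 09:46–20:13 = 10 h 27 min; less 30 min break → 9 h 57 min
Total worked: 60 h 0 min = 60.00 h.
Threshold 40 h → overtime 20 h 0 min, regular 40 h 0 min.

Regular 40.00 hours, overtime 20.00 hours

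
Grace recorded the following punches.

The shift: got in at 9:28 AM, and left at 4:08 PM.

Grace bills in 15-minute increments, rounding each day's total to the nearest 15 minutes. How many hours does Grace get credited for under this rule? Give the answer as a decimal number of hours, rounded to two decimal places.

The shift: 9:28 AM–4:08 PM = 6 h 40 min → rounds to 6 h 45 min

6.75 hours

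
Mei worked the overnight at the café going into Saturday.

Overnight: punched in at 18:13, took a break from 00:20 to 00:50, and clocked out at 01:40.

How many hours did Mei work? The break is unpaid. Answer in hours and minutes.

Overnight: 18:13 → midnight = 5 h 47 min; midnight → 01:40 = 1 h 40 min; span 7 h 27 min; less 30 min break → 6 h 57 min

6 h 57 min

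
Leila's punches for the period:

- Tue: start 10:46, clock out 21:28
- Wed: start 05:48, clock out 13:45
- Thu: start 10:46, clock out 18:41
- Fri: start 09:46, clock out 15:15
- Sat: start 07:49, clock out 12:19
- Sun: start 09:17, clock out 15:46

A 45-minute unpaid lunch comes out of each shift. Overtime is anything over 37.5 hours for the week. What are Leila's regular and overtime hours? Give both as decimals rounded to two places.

Regular 37.50 hours, overtime 1.03 hours

Tue: 10:46–21:28 = 10 h 42 min; less 45 min break → 9 h 57 min
Wed: 05:48–13:45 = 7 h 57 min; less 45 min break → 7 h 12 min
Thu: 10:46–18:41 = 7 h 55 min; less 45 min break → 7 h 10 min
Fri: 09:46–15:15 = 5 h 29 min; less 45 min break → 4 h 44 min
Sat: 07:49–12:19 = 4 h 30 min; less 45 min break → 3 h 45 min
Sun: 09:17–15:46 = 6 h 29 min; less 45 min break → 5 h 44 min
Total worked: 38 h 32 min = 38.53 h.
Threshold 37.5 h → overtime 1 h 2 min, regular 37 h 30 min.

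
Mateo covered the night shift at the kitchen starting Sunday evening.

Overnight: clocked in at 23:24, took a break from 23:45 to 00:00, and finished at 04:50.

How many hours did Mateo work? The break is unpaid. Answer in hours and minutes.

5 h 11 min

Overnight: 23:24 → midnight = 0 h 36 min; midnight → 04:50 = 4 h 50 min; span 5 h 26 min; less 15 min break → 5 h 11 min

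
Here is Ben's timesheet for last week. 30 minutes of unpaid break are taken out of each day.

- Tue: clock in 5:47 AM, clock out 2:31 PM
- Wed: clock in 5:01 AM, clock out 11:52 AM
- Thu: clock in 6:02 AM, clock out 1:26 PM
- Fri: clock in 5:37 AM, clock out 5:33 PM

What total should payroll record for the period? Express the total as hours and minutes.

Tue: 5:47 AM–2:31 PM = 8 h 44 min; less 30 min break → 8 h 14 min
Wed: 5:01 AM–11:52 AM = 6 h 51 min; less 30 min break → 6 h 21 min
Thu: 6:02 AM–1:26 PM = 7 h 24 min; less 30 min break → 6 h 54 min
Fri: 5:37 AM–5:33 PM = 11 h 56 min; less 30 min break → 11 h 26 min
Total: 8 h 14 min + 6 h 21 min + 6 h 54 min + 11 h 26 min = 32 h 55 min.

32 h 55 min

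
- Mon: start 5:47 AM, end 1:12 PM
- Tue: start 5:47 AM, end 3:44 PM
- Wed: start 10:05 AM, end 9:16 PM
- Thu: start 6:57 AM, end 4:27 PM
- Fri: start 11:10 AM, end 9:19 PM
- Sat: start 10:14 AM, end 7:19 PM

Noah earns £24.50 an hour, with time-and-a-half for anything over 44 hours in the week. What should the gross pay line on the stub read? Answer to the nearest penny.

£1566.16

Mon: 5:47 AM–1:12 PM = 7 h 25 min
Tue: 5:47 AM–3:44 PM = 9 h 57 min
Wed: 10:05 AM–9:16 PM = 11 h 11 min
Thu: 6:57 AM–4:27 PM = 9 h 30 min
Fri: 11:10 AM–9:19 PM = 10 h 9 min
Sat: 10:14 AM–7:19 PM = 9 h 5 min
Total worked: 57 h 17 min = 3437 min.
Regular 44 h 0 min = 2640 min at £24.50/h; overtime 13 h 17 min = 797 min at £36.75/h.
Pay = (2640 × £24.50 + 797 × £36.75) ÷ 60 = £1566.16.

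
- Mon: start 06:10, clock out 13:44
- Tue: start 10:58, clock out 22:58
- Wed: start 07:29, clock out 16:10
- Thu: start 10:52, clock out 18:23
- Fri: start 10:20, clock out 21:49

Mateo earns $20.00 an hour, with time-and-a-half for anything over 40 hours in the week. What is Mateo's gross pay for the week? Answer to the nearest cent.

$1017.50

Mon: 06:10–13:44 = 7 h 34 min
Tue: 10:58–22:58 = 12 h 0 min
Wed: 07:29–16:10 = 8 h 41 min
Thu: 10:52–18:23 = 7 h 31 min
Fri: 10:20–21:49 = 11 h 29 min
Total worked: 47 h 15 min = 2835 min.
Regular 40 h 0 min = 2400 min at $20.00/h; overtime 7 h 15 min = 435 min at $30.00/h.
Pay = (2400 × $20.00 + 435 × $30.00) ÷ 60 = $1017.50.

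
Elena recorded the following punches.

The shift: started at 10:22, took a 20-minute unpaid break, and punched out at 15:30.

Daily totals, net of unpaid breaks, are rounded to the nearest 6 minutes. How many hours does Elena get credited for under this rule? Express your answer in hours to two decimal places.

4.80 hours

The shift: 10:22–15:30 = 5 h 8 min − 20 min = 4 h 48 min → rounds to 4 h 48 min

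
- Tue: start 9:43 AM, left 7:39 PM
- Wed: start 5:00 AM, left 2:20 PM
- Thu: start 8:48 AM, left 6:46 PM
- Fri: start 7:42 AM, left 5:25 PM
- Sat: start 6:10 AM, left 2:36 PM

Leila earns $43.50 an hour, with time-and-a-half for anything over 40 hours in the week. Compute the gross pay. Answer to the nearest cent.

$2221.76

Tue: 9:43 AM–7:39 PM = 9 h 56 min
Wed: 5:00 AM–2:20 PM = 9 h 20 min
Thu: 8:48 AM–6:46 PM = 9 h 58 min
Fri: 7:42 AM–5:25 PM = 9 h 43 min
Sat: 6:10 AM–2:36 PM = 8 h 26 min
Total worked: 47 h 23 min = 2843 min.
Regular 40 h 0 min = 2400 min at $43.50/h; overtime 7 h 23 min = 443 min at $65.25/h.
Pay = (2400 × $43.50 + 443 × $65.25) ÷ 60 = $2221.76.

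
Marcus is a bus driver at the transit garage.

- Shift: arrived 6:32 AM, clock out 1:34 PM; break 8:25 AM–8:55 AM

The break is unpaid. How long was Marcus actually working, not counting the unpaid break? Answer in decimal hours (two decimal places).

6.53 hours

Shift: 6:32 AM–1:34 PM = 7 h 2 min; less 30 min break → 6 h 32 min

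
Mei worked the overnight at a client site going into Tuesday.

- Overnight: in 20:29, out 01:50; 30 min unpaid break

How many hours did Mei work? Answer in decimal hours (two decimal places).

Overnight: 20:29 → midnight = 3 h 31 min; midnight → 01:50 = 1 h 50 min; span 5 h 21 min; less 30 min break → 4 h 51 min

4.85 hours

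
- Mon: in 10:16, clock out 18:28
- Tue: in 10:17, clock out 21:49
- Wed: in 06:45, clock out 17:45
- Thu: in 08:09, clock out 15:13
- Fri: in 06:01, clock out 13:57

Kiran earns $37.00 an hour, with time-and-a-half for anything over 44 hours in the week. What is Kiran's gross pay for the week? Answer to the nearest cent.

$1724.20

Mon: 10:16–18:28 = 8 h 12 min
Tue: 10:17–21:49 = 11 h 32 min
Wed: 06:45–17:45 = 11 h 0 min
Thu: 08:09–15:13 = 7 h 4 min
Fri: 06:01–13:57 = 7 h 56 min
Total worked: 45 h 44 min = 2744 min.
Regular 44 h 0 min = 2640 min at $37.00/h; overtime 1 h 44 min = 104 min at $55.50/h.
Pay = (2640 × $37.00 + 104 × $55.50) ÷ 60 = $1724.20.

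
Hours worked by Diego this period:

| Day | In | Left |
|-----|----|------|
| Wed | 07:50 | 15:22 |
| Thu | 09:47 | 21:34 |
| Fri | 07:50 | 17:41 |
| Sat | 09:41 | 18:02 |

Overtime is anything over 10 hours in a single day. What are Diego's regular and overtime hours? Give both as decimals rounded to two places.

Wed: 07:50–15:22 = 7 h 32 min
Thu: 09:47–21:34 = 11 h 47 min
Fri: 07:50–17:41 = 9 h 51 min
Sat: 09:41–18:02 = 8 h 21 min
Wed reg 7 h 32 min / OT 0 h 0 min; Thu reg 10 h 0 min / OT 1 h 47 min; Fri reg 9 h 51 min / OT 0 h 0 min; Sat reg 8 h 21 min / OT 0 h 0 min.
Totals: regular 35 h 44 min, overtime 1 h 47 min.

Regular 35.73 hours, overtime 1.78 hours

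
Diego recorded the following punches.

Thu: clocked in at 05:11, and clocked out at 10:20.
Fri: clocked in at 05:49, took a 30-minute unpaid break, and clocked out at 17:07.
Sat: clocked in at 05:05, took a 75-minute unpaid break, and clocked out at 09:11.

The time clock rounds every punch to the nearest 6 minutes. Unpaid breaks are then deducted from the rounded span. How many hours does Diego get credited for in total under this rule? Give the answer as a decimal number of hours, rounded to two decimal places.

Thu: in 05:11→05:12, out 10:20→10:18; 5 h 6 min
Fri: in 05:49→05:48, out 17:07→17:06; 11 h 18 min − 30 min = 10 h 48 min
Sat: in 05:05→05:06, out 09:11→09:12; 4 h 6 min − 75 min = 2 h 51 min
Total credited: 18 h 45 min.

18.75 hours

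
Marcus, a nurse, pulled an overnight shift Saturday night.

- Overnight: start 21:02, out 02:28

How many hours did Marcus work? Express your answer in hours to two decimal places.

5.43 hours

Overnight: 21:02 → midnight = 2 h 58 min; midnight → 02:28 = 2 h 28 min; span 5 h 26 min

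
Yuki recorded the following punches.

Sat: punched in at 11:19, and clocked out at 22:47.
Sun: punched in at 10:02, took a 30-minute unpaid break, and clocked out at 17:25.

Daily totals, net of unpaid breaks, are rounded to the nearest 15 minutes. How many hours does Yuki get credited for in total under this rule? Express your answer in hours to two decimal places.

Sat: 11:19–22:47 = 11 h 28 min → rounds to 11 h 30 min
Sun: 10:02–17:25 = 7 h 23 min − 30 min = 6 h 53 min → rounds to 7 h 0 min
Total credited: 18 h 30 min.

18.50 hours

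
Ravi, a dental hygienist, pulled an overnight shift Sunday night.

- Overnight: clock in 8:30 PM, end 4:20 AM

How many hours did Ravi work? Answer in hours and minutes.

Overnight: 8:30 PM → midnight = 3 h 30 min; midnight → 4:20 AM = 4 h 20 min; span 7 h 50 min

7 h 50 min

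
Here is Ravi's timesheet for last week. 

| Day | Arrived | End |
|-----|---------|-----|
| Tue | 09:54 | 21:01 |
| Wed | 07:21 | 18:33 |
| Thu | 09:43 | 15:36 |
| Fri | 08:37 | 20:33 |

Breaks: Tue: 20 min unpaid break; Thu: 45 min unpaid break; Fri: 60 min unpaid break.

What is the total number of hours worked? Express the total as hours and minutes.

Tue: 09:54–21:01 = 11 h 7 min; less 20 min break → 10 h 47 min
Wed: 07:21–18:33 = 11 h 12 min
Thu: 09:43–15:36 = 5 h 53 min; less 45 min break → 5 h 8 min
Fri: 08:37–20:33 = 11 h 56 min; less 60 min break → 10 h 56 min
Total: 10 h 47 min + 11 h 12 min + 5 h 8 min + 10 h 56 min = 38 h 3 min.

38 h 3 min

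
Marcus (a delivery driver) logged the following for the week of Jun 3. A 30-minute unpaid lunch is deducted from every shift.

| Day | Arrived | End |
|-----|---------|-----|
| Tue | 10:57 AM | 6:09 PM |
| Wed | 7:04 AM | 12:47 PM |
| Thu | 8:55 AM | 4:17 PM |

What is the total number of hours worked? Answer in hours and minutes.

18 h 47 min

Tue: 10:57 AM–6:09 PM = 7 h 12 min; less 30 min break → 6 h 42 min
Wed: 7:04 AM–12:47 PM = 5 h 43 min; less 30 min break → 5 h 13 min
Thu: 8:55 AM–4:17 PM = 7 h 22 min; less 30 min break → 6 h 52 min
Total: 6 h 42 min + 5 h 13 min + 6 h 52 min = 18 h 47 min.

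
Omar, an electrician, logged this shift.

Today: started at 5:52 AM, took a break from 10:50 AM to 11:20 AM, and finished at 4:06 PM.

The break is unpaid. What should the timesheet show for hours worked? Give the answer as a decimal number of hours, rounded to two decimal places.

9.73 hours

Today: 5:52 AM–4:06 PM = 10 h 14 min; less 30 min break → 9 h 44 min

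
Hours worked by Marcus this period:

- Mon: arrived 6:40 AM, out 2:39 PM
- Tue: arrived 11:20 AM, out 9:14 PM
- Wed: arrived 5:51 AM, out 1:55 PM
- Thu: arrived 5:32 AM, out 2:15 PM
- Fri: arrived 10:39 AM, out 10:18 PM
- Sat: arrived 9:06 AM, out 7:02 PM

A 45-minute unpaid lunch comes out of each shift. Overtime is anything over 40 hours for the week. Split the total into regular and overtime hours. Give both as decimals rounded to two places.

Regular 40.00 hours, overtime 11.75 hours

Mon: 6:40 AM–2:39 PM = 7 h 59 min; less 45 min break → 7 h 14 min
Tue: 11:20 AM–9:14 PM = 9 h 54 min; less 45 min break → 9 h 9 min
Wed: 5:51 AM–1:55 PM = 8 h 4 min; less 45 min break → 7 h 19 min
Thu: 5:32 AM–2:15 PM = 8 h 43 min; less 45 min break → 7 h 58 min
Fri: 10:39 AM–10:18 PM = 11 h 39 min; less 45 min break → 10 h 54 min
Sat: 9:06 AM–7:02 PM = 9 h 56 min; less 45 min break → 9 h 11 min
Total worked: 51 h 45 min = 51.75 h.
Threshold 40 h → overtime 11 h 45 min, regular 40 h 0 min.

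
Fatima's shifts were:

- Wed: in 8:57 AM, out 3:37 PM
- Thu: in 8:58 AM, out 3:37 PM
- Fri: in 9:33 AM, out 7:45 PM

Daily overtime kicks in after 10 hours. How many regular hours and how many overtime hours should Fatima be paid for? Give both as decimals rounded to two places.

Regular 23.32 hours, overtime 0.20 hours

Wed: 8:57 AM–3:37 PM = 6 h 40 min
Thu: 8:58 AM–3:37 PM = 6 h 39 min
Fri: 9:33 AM–7:45 PM = 10 h 12 min
Wed reg 6 h 40 min / OT 0 h 0 min; Thu reg 6 h 39 min / OT 0 h 0 min; Fri reg 10 h 0 min / OT 0 h 12 min.
Totals: regular 23 h 19 min, overtime 0 h 12 min.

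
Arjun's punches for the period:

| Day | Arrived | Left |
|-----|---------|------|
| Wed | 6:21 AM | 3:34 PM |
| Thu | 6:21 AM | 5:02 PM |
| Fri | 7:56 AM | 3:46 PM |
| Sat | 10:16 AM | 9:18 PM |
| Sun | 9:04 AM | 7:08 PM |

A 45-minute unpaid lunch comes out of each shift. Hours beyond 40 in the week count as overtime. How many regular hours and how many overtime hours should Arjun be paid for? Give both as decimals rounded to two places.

Regular 40.00 hours, overtime 5.08 hours

Wed: 6:21 AM–3:34 PM = 9 h 13 min; less 45 min break → 8 h 28 min
Thu: 6:21 AM–5:02 PM = 10 h 41 min; less 45 min break → 9 h 56 min
Fri: 7:56 AM–3:46 PM = 7 h 50 min; less 45 min break → 7 h 5 min
Sat: 10:16 AM–9:18 PM = 11 h 2 min; less 45 min break → 10 h 17 min
Sun: 9:04 AM–7:08 PM = 10 h 4 min; less 45 min break → 9 h 19 min
Total worked: 45 h 5 min = 45.08 h.
Threshold 40 h → overtime 5 h 5 min, regular 40 h 0 min.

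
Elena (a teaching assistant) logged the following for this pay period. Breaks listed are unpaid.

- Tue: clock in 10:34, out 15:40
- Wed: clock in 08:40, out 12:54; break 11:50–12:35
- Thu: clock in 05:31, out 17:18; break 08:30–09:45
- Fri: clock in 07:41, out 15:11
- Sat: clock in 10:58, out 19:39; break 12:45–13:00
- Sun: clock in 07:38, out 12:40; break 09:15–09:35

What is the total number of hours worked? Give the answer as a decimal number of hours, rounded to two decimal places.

Tue: 10:34–15:40 = 5 h 6 min
Wed: 08:40–12:54 = 4 h 14 min; less 45 min break → 3 h 29 min
Thu: 05:31–17:18 = 11 h 47 min; less 75 min break → 10 h 32 min
Fri: 07:41–15:11 = 7 h 30 min
Sat: 10:58–19:39 = 8 h 41 min; less 15 min break → 8 h 26 min
Sun: 07:38–12:40 = 5 h 2 min; less 20 min break → 4 h 42 min
Total: 5 h 6 min + 3 h 29 min + 10 h 32 min + 7 h 30 min + 8 h 26 min + 4 h 42 min = 39 h 45 min.

39.75 hours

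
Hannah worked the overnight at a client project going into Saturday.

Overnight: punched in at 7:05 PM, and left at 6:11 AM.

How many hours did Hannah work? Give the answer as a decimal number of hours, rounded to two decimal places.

11.10 hours

Overnight: 7:05 PM → midnight = 4 h 55 min; midnight → 6:11 AM = 6 h 11 min; span 11 h 6 min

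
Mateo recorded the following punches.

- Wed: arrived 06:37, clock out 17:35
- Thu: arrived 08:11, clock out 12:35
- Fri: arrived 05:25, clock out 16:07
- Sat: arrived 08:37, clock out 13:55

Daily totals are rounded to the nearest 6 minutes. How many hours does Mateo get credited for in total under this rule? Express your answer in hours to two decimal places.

Wed: 06:37–17:35 = 10 h 58 min → rounds to 11 h 0 min
Thu: 08:11–12:35 = 4 h 24 min → rounds to 4 h 24 min
Fri: 05:25–16:07 = 10 h 42 min → rounds to 10 h 42 min
Sat: 08:37–13:55 = 5 h 18 min → rounds to 5 h 18 min
Total credited: 31 h 24 min.

31.40 hours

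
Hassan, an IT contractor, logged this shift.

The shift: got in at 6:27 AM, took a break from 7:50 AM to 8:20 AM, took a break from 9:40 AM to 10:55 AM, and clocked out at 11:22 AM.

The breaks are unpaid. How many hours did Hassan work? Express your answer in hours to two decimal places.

3.17 hours

The shift: 6:27 AM–11:22 AM = 4 h 55 min; less 105 min break → 3 h 10 min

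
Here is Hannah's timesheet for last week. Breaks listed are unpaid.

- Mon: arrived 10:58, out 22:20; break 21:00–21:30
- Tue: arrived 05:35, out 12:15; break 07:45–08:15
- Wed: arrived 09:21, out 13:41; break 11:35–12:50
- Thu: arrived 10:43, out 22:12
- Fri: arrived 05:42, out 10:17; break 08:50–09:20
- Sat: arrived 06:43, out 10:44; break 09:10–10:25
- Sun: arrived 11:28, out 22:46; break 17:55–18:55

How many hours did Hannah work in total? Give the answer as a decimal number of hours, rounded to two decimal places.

48.75 hours

Mon: 10:58–22:20 = 11 h 22 min; less 30 min break → 10 h 52 min
Tue: 05:35–12:15 = 6 h 40 min; less 30 min break → 6 h 10 min
Wed: 09:21–13:41 = 4 h 20 min; less 75 min break → 3 h 5 min
Thu: 10:43–22:12 = 11 h 29 min
Fri: 05:42–10:17 = 4 h 35 min; less 30 min break → 4 h 5 min
Sat: 06:43–10:44 = 4 h 1 min; less 75 min break → 2 h 46 min
Sun: 11:28–22:46 = 11 h 18 min; less 60 min break → 10 h 18 min
Total: 10 h 52 min + 6 h 10 min + 3 h 5 min + 11 h 29 min + 4 h 5 min + 2 h 46 min + 10 h 18 min = 48 h 45 min.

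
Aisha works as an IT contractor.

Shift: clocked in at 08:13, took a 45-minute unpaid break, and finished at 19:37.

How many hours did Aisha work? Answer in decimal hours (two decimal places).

Shift: 08:13–19:37 = 11 h 24 min; less 45 min break → 10 h 39 min

10.65 hours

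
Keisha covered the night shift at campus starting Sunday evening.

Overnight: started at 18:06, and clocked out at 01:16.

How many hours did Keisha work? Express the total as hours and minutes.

Overnight: 18:06 → midnight = 5 h 54 min; midnight → 01:16 = 1 h 16 min; span 7 h 10 min

7 h 10 min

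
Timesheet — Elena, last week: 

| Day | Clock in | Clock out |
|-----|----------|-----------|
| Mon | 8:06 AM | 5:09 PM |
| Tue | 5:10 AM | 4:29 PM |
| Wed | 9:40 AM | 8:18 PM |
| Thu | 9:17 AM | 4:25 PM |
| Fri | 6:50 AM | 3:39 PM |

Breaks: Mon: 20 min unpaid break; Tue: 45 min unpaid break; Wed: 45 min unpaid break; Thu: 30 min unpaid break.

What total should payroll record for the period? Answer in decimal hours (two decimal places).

44.62 hours

Mon: 8:06 AM–5:09 PM = 9 h 3 min; less 20 min break → 8 h 43 min
Tue: 5:10 AM–4:29 PM = 11 h 19 min; less 45 min break → 10 h 34 min
Wed: 9:40 AM–8:18 PM = 10 h 38 min; less 45 min break → 9 h 53 min
Thu: 9:17 AM–4:25 PM = 7 h 8 min; less 30 min break → 6 h 38 min
Fri: 6:50 AM–3:39 PM = 8 h 49 min
Total: 8 h 43 min + 10 h 34 min + 9 h 53 min + 6 h 38 min + 8 h 49 min = 44 h 37 min.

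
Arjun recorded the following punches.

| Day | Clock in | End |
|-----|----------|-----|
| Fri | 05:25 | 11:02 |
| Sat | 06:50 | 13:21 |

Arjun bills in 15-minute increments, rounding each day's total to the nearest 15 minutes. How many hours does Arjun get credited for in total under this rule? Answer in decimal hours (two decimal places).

12.00 hours

Fri: 05:25–11:02 = 5 h 37 min → rounds to 5 h 30 min
Sat: 06:50–13:21 = 6 h 31 min → rounds to 6 h 30 min
Total credited: 12 h 0 min.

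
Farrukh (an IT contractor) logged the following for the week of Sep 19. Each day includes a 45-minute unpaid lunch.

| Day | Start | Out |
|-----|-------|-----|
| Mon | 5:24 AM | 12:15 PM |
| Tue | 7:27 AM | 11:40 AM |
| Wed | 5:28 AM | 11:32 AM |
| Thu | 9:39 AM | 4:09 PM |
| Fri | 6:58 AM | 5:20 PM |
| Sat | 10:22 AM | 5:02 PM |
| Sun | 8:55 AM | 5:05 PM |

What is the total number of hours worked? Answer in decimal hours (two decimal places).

Mon: 5:24 AM–12:15 PM = 6 h 51 min; less 45 min break → 6 h 6 min
Tue: 7:27 AM–11:40 AM = 4 h 13 min; less 45 min break → 3 h 28 min
Wed: 5:28 AM–11:32 AM = 6 h 4 min; less 45 min break → 5 h 19 min
Thu: 9:39 AM–4:09 PM = 6 h 30 min; less 45 min break → 5 h 45 min
Fri: 6:58 AM–5:20 PM = 10 h 22 min; less 45 min break → 9 h 37 min
Sat: 10:22 AM–5:02 PM = 6 h 40 min; less 45 min break → 5 h 55 min
Sun: 8:55 AM–5:05 PM = 8 h 10 min; less 45 min break → 7 h 25 min
Total: 6 h 6 min + 3 h 28 min + 5 h 19 min + 5 h 45 min + 9 h 37 min + 5 h 55 min + 7 h 25 min = 43 h 35 min.

43.58 hours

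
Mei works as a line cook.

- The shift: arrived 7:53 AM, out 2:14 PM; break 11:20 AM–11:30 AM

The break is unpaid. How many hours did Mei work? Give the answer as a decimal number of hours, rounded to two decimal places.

The shift: 7:53 AM–2:14 PM = 6 h 21 min; less 10 min break → 6 h 11 min

6.18 hours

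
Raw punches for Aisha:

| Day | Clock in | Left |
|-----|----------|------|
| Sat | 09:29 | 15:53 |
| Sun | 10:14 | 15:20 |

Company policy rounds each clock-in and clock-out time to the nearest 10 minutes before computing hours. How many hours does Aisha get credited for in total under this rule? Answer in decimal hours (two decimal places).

11.50 hours

Sat: in 09:29→09:30, out 15:53→15:50; 6 h 20 min
Sun: in 10:14→10:10, out 15:20→15:20; 5 h 10 min
Total credited: 11 h 30 min.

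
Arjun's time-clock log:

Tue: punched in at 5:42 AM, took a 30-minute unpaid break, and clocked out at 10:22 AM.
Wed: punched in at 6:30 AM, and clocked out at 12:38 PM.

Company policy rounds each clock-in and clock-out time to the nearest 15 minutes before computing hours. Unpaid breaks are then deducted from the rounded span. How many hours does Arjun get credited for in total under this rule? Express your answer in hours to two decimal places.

10.25 hours

Tue: in 5:42 AM→5:45 AM, out 10:22 AM→10:15 AM; 4 h 30 min − 30 min = 4 h 0 min
Wed: in 6:30 AM→6:30 AM, out 12:38 PM→12:45 PM; 6 h 15 min
Total credited: 10 h 15 min.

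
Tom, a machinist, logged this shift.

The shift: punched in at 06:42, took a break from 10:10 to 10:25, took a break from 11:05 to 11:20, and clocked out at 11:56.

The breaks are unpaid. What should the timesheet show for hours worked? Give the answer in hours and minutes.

4 h 44 min

The shift: 06:42–11:56 = 5 h 14 min; less 30 min break → 4 h 44 min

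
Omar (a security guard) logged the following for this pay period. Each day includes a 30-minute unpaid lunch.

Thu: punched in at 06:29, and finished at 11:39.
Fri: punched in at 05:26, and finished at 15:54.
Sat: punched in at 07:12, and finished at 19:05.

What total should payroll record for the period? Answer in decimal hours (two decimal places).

Thu: 06:29–11:39 = 5 h 10 min; less 30 min break → 4 h 40 min
Fri: 05:26–15:54 = 10 h 28 min; less 30 min break → 9 h 58 min
Sat: 07:12–19:05 = 11 h 53 min; less 30 min break → 11 h 23 min
Total: 4 h 40 min + 9 h 58 min + 11 h 23 min = 26 h 1 min.

26.02 hours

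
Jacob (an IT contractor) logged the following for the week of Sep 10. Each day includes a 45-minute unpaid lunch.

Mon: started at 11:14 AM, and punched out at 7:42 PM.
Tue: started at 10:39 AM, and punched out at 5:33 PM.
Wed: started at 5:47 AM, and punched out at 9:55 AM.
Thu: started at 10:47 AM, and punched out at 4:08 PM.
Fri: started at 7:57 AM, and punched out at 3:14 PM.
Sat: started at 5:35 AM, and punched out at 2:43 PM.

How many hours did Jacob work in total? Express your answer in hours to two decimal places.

36.77 hours

Mon: 11:14 AM–7:42 PM = 8 h 28 min; less 45 min break → 7 h 43 min
Tue: 10:39 AM–5:33 PM = 6 h 54 min; less 45 min break → 6 h 9 min
Wed: 5:47 AM–9:55 AM = 4 h 8 min; less 45 min break → 3 h 23 min
Thu: 10:47 AM–4:08 PM = 5 h 21 min; less 45 min break → 4 h 36 min
Fri: 7:57 AM–3:14 PM = 7 h 17 min; less 45 min break → 6 h 32 min
Sat: 5:35 AM–2:43 PM = 9 h 8 min; less 45 min break → 8 h 23 min
Total: 7 h 43 min + 6 h 9 min + 3 h 23 min + 4 h 36 min + 6 h 32 min + 8 h 23 min = 36 h 46 min.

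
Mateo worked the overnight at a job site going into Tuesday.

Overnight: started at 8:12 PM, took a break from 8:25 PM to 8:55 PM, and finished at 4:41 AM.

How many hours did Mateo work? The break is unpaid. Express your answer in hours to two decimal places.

Overnight: 8:12 PM → midnight = 3 h 48 min; midnight → 4:41 AM = 4 h 41 min; span 8 h 29 min; less 30 min break → 7 h 59 min

7.98 hours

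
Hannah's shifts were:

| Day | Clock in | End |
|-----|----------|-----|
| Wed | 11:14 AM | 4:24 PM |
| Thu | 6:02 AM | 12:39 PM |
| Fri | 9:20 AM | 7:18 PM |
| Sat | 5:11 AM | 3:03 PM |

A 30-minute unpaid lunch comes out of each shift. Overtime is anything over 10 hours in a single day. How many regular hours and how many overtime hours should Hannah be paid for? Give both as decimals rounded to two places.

Wed: 11:14 AM–4:24 PM = 5 h 10 min; less 30 min break → 4 h 40 min
Thu: 6:02 AM–12:39 PM = 6 h 37 min; less 30 min break → 6 h 7 min
Fri: 9:20 AM–7:18 PM = 9 h 58 min; less 30 min break → 9 h 28 min
Sat: 5:11 AM–3:03 PM = 9 h 52 min; less 30 min break → 9 h 22 min
Wed reg 4 h 40 min / OT 0 h 0 min; Thu reg 6 h 7 min / OT 0 h 0 min; Fri reg 9 h 28 min / OT 0 h 0 min; Sat reg 9 h 22 min / OT 0 h 0 min.
Totals: regular 29 h 37 min, overtime 0 h 0 min.

Regular 29.62 hours, overtime 0.00 hours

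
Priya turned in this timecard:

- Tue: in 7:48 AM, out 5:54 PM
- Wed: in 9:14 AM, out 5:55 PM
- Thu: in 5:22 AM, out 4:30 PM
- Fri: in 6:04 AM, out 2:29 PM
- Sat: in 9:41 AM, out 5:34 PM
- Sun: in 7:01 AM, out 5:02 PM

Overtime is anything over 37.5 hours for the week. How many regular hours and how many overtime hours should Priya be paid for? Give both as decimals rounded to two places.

Tue: 7:48 AM–5:54 PM = 10 h 6 min
Wed: 9:14 AM–5:55 PM = 8 h 41 min
Thu: 5:22 AM–4:30 PM = 11 h 8 min
Fri: 6:04 AM–2:29 PM = 8 h 25 min
Sat: 9:41 AM–5:34 PM = 7 h 53 min
Sun: 7:01 AM–5:02 PM = 10 h 1 min
Total worked: 56 h 14 min = 56.23 h.
Threshold 37.5 h → overtime 18 h 44 min, regular 37 h 30 min.

Regular 37.50 hours, overtime 18.73 hours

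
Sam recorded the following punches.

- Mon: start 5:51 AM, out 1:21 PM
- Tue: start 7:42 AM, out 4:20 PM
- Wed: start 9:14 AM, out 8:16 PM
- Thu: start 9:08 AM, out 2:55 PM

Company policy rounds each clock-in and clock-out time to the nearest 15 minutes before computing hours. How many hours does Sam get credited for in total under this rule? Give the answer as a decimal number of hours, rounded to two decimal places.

32.75 hours

Mon: in 5:51 AM→5:45 AM, out 1:21 PM→1:15 PM; 7 h 30 min
Tue: in 7:42 AM→7:45 AM, out 4:20 PM→4:15 PM; 8 h 30 min
Wed: in 9:14 AM→9:15 AM, out 8:16 PM→8:15 PM; 11 h 0 min
Thu: in 9:08 AM→9:15 AM, out 2:55 PM→3:00 PM; 5 h 45 min
Total credited: 32 h 45 min.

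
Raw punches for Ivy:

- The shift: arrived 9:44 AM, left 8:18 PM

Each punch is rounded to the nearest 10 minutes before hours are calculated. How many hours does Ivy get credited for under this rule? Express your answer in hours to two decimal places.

The shift: in 9:44 AM→9:40 AM, out 8:18 PM→8:20 PM; 10 h 40 min

10.67 hours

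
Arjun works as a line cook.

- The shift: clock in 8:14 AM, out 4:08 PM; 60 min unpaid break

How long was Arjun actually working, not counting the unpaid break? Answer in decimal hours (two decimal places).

6.90 hours

The shift: 8:14 AM–4:08 PM = 7 h 54 min; less 60 min break → 6 h 54 min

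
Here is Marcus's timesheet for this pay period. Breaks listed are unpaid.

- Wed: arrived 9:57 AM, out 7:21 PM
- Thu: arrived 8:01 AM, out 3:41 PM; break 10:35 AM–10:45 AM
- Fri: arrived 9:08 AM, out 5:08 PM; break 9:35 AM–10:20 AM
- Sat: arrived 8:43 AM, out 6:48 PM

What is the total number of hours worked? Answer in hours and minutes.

Wed: 9:57 AM–7:21 PM = 9 h 24 min
Thu: 8:01 AM–3:41 PM = 7 h 40 min; less 10 min break → 7 h 30 min
Fri: 9:08 AM–5:08 PM = 8 h 0 min; less 45 min break → 7 h 15 min
Sat: 8:43 AM–6:48 PM = 10 h 5 min
Total: 9 h 24 min + 7 h 30 min + 7 h 15 min + 10 h 5 min = 34 h 14 min.

34 h 14 min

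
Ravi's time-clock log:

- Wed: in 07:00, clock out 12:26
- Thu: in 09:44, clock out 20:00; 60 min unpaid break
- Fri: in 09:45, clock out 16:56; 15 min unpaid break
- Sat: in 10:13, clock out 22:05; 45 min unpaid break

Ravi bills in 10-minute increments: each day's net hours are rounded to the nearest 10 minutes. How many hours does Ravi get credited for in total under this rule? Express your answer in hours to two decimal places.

33.00 hours

Wed: 07:00–12:26 = 5 h 26 min → rounds to 5 h 30 min
Thu: 09:44–20:00 = 10 h 16 min − 60 min = 9 h 16 min → rounds to 9 h 20 min
Fri: 09:45–16:56 = 7 h 11 min − 15 min = 6 h 56 min → rounds to 7 h 0 min
Sat: 10:13–22:05 = 11 h 52 min − 45 min = 11 h 7 min → rounds to 11 h 10 min
Total credited: 33 h 0 min.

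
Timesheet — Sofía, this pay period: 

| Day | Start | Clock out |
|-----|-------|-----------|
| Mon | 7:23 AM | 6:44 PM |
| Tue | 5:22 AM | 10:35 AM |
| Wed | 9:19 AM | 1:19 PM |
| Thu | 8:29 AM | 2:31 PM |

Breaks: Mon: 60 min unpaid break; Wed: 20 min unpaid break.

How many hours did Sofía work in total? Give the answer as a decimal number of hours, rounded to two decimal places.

Mon: 7:23 AM–6:44 PM = 11 h 21 min; less 60 min break → 10 h 21 min
Tue: 5:22 AM–10:35 AM = 5 h 13 min
Wed: 9:19 AM–1:19 PM = 4 h 0 min; less 20 min break → 3 h 40 min
Thu: 8:29 AM–2:31 PM = 6 h 2 min
Total: 10 h 21 min + 5 h 13 min + 3 h 40 min + 6 h 2 min = 25 h 16 min.

25.27 hours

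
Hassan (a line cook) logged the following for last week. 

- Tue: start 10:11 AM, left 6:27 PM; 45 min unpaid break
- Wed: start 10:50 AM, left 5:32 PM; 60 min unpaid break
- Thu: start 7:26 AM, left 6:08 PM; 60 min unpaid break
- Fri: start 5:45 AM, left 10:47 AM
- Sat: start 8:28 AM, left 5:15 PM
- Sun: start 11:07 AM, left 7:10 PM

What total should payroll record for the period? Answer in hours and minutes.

44 h 47 min

Tue: 10:11 AM–6:27 PM = 8 h 16 min; less 45 min break → 7 h 31 min
Wed: 10:50 AM–5:32 PM = 6 h 42 min; less 60 min break → 5 h 42 min
Thu: 7:26 AM–6:08 PM = 10 h 42 min; less 60 min break → 9 h 42 min
Fri: 5:45 AM–10:47 AM = 5 h 2 min
Sat: 8:28 AM–5:15 PM = 8 h 47 min
Sun: 11:07 AM–7:10 PM = 8 h 3 min
Total: 7 h 31 min + 5 h 42 min + 9 h 42 min + 5 h 2 min + 8 h 47 min + 8 h 3 min = 44 h 47 min.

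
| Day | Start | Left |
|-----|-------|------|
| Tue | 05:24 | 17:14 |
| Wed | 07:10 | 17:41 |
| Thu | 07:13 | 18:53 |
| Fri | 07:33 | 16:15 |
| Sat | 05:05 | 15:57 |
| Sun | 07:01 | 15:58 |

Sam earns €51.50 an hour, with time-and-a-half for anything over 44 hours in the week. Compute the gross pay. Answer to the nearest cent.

€3697.70

Tue: 05:24–17:14 = 11 h 50 min
Wed: 07:10–17:41 = 10 h 31 min
Thu: 07:13–18:53 = 11 h 40 min
Fri: 07:33–16:15 = 8 h 42 min
Sat: 05:05–15:57 = 10 h 52 min
Sun: 07:01–15:58 = 8 h 57 min
Total worked: 62 h 32 min = 3752 min.
Regular 44 h 0 min = 2640 min at €51.50/h; overtime 18 h 32 min = 1112 min at €77.25/h.
Pay = (2640 × €51.50 + 1112 × €77.25) ÷ 60 = €3697.70.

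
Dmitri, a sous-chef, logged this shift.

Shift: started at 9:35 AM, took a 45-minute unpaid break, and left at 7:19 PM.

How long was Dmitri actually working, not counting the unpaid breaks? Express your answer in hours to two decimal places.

8.98 hours

Shift: 9:35 AM–7:19 PM = 9 h 44 min; less 45 min break → 8 h 59 min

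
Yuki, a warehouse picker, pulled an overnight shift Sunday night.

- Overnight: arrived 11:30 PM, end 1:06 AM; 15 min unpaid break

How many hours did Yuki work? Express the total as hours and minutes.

Overnight: 11:30 PM → midnight = 0 h 30 min; midnight → 1:06 AM = 1 h 6 min; span 1 h 36 min; less 15 min break → 1 h 21 min

1 h 21 min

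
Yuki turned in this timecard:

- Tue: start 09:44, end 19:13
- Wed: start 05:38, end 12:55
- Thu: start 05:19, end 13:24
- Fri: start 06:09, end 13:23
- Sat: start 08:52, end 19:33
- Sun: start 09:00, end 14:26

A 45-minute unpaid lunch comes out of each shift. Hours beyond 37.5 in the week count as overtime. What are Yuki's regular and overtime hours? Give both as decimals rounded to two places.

Regular 37.50 hours, overtime 6.20 hours

Tue: 09:44–19:13 = 9 h 29 min; less 45 min break → 8 h 44 min
Wed: 05:38–12:55 = 7 h 17 min; less 45 min break → 6 h 32 min
Thu: 05:19–13:24 = 8 h 5 min; less 45 min break → 7 h 20 min
Fri: 06:09–13:23 = 7 h 14 min; less 45 min break → 6 h 29 min
Sat: 08:52–19:33 = 10 h 41 min; less 45 min break → 9 h 56 min
Sun: 09:00–14:26 = 5 h 26 min; less 45 min break → 4 h 41 min
Total worked: 43 h 42 min = 43.70 h.
Threshold 37.5 h → overtime 6 h 12 min, regular 37 h 30 min.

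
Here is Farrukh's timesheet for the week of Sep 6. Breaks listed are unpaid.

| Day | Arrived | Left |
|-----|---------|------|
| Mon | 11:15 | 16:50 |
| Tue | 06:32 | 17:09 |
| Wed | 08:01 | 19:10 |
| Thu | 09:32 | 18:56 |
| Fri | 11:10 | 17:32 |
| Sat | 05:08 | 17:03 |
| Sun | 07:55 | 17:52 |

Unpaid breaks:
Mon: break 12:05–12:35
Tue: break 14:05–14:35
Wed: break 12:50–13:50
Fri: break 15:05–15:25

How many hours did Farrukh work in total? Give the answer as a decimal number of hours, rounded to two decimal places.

Mon: 11:15–16:50 = 5 h 35 min; less 30 min break → 5 h 5 min
Tue: 06:32–17:09 = 10 h 37 min; less 30 min break → 10 h 7 min
Wed: 08:01–19:10 = 11 h 9 min; less 60 min break → 10 h 9 min
Thu: 09:32–18:56 = 9 h 24 min
Fri: 11:10–17:32 = 6 h 22 min; less 20 min break → 6 h 2 min
Sat: 05:08–17:03 = 11 h 55 min
Sun: 07:55–17:52 = 9 h 57 min
Total: 5 h 5 min + 10 h 7 min + 10 h 9 min + 9 h 24 min + 6 h 2 min + 11 h 55 min + 9 h 57 min = 62 h 39 min.

62.65 hours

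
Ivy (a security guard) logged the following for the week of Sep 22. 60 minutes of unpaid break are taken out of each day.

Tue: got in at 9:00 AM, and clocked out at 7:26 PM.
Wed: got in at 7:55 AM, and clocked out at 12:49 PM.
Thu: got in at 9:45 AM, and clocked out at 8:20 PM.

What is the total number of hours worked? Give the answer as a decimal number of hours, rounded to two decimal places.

22.92 hours

Tue: 9:00 AM–7:26 PM = 10 h 26 min; less 60 min break → 9 h 26 min
Wed: 7:55 AM–12:49 PM = 4 h 54 min; less 60 min break → 3 h 54 min
Thu: 9:45 AM–8:20 PM = 10 h 35 min; less 60 min break → 9 h 35 min
Total: 9 h 26 min + 3 h 54 min + 9 h 35 min = 22 h 55 min.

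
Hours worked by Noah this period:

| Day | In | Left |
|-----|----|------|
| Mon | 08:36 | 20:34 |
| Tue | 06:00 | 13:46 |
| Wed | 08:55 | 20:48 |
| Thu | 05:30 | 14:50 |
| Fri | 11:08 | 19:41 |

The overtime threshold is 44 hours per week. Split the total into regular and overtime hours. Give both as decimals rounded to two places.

Mon: 08:36–20:34 = 11 h 58 min
Tue: 06:00–13:46 = 7 h 46 min
Wed: 08:55–20:48 = 11 h 53 min
Thu: 05:30–14:50 = 9 h 20 min
Fri: 11:08–19:41 = 8 h 33 min
Total worked: 49 h 30 min = 49.50 h.
Threshold 44 h → overtime 5 h 30 min, regular 44 h 0 min.

Regular 44.00 hours, overtime 5.50 hours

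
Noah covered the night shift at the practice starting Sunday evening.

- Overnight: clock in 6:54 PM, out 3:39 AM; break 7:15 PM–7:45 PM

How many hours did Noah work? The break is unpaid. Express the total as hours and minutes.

Overnight: 6:54 PM → midnight = 5 h 6 min; midnight → 3:39 AM = 3 h 39 min; span 8 h 45 min; less 30 min break → 8 h 15 min

8 h 15 min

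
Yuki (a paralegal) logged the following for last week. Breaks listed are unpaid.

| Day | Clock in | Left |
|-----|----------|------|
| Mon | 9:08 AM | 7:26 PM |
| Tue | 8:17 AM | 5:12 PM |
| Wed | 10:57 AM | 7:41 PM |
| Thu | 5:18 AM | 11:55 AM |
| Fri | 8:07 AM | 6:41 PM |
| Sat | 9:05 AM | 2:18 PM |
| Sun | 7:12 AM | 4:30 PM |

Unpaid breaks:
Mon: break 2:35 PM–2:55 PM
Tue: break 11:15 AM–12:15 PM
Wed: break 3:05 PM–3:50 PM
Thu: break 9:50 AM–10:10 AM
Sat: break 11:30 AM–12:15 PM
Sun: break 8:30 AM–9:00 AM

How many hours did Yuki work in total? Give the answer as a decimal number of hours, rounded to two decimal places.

55.98 hours

Mon: 9:08 AM–7:26 PM = 10 h 18 min; less 20 min break → 9 h 58 min
Tue: 8:17 AM–5:12 PM = 8 h 55 min; less 60 min break → 7 h 55 min
Wed: 10:57 AM–7:41 PM = 8 h 44 min; less 45 min break → 7 h 59 min
Thu: 5:18 AM–11:55 AM = 6 h 37 min; less 20 min break → 6 h 17 min
Fri: 8:07 AM–6:41 PM = 10 h 34 min
Sat: 9:05 AM–2:18 PM = 5 h 13 min; less 45 min break → 4 h 28 min
Sun: 7:12 AM–4:30 PM = 9 h 18 min; less 30 min break → 8 h 48 min
Total: 9 h 58 min + 7 h 55 min + 7 h 59 min + 6 h 17 min + 10 h 34 min + 4 h 28 min + 8 h 48 min = 55 h 59 min.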